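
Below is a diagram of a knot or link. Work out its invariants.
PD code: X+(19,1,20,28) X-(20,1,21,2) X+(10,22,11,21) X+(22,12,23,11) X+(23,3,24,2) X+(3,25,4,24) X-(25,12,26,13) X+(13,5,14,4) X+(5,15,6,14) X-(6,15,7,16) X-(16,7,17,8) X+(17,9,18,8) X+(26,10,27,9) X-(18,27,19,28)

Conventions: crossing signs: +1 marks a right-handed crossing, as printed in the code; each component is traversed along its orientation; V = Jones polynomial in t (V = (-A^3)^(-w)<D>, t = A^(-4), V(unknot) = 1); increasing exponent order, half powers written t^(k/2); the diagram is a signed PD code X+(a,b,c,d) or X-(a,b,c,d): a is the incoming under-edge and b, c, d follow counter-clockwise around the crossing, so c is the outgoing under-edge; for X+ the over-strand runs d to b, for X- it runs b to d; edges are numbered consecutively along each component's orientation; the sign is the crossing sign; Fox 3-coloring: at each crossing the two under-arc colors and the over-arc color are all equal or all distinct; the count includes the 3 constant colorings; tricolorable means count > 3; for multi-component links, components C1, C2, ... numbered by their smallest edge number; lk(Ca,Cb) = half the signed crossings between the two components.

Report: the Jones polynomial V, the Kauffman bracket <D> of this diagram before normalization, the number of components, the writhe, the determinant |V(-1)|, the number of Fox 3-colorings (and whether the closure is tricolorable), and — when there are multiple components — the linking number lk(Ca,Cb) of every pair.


V = 2t - 2t^2 + 3t^3 - 3t^4 + 2t^5 - 2t^6 + t^7
<D> = A^-16 - 2A^-12 + 2A^-8 - 3A^-4 + 3 - 2A^4 + 2A^8 (w = +4)
1 component over 14 crossings, w = +4
9 Fox colorings among 3^14, |V(-1)| = 15: tricolorable
why: det 15 = |V(-1)|; divisible by 3, so tricolorable


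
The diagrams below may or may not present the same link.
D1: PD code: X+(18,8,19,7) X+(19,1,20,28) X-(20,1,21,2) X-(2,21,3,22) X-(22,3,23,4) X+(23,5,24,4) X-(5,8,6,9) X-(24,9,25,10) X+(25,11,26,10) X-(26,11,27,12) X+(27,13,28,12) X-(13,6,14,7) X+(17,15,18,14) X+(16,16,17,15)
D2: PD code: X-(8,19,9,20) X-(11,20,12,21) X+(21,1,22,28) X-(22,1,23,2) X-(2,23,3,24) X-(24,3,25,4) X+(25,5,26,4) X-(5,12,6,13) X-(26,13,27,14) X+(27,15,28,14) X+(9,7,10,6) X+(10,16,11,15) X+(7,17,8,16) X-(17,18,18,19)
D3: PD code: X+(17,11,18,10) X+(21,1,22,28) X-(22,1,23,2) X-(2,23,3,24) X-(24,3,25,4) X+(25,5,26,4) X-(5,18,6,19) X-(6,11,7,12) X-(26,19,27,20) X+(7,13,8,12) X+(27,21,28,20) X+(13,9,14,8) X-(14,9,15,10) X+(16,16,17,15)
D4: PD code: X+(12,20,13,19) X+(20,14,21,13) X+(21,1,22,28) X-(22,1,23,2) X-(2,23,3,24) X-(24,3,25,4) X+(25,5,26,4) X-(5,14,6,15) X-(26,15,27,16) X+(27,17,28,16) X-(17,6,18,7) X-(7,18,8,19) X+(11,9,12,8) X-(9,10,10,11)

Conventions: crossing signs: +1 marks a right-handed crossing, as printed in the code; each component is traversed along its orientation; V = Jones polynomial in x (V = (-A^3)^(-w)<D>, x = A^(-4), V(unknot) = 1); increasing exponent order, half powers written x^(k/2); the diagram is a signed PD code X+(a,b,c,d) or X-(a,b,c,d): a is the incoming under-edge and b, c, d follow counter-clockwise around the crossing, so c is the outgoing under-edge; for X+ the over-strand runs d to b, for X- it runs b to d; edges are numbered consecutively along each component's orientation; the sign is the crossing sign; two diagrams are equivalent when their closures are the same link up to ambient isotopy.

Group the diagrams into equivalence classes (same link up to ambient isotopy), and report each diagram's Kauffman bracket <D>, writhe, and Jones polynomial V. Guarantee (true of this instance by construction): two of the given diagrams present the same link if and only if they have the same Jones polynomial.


classes: {D1, D2, D3, D4}
V(D1) = 1  [14 crossings, <D> = 1, w = 0]
V(D2) = 1  [14 crossings, <D> = A^-6, w = -2]
D3 (bracket 1; 14 crossings at w = 0): V = 1
V(D4) = 1  [14 crossings, <D> = A^-6, w = -2]
note: all 4 diagrams share one V(x), hence one class


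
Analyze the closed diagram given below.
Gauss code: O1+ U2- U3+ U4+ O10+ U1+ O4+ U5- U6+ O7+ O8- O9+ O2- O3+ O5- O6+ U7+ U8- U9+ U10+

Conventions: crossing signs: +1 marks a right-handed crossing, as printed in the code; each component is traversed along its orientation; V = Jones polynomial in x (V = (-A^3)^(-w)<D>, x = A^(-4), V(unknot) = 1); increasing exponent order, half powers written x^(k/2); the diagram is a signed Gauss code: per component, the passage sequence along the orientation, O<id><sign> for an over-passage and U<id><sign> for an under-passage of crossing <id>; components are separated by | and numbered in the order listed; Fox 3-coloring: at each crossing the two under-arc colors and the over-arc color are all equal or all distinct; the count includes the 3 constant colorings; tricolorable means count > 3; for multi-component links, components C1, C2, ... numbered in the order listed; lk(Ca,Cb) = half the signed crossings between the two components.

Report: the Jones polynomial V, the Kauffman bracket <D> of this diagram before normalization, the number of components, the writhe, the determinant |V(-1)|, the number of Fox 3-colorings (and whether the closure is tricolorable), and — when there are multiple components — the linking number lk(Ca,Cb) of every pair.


Jones polynomial: V(x) = x + x^3 - x^4
<D> = -A^-4 + 1 + A^8; writhe +4
components 1, writhe +4 (10 crossings)
3-colorings: 9 of 3^10, det 3 — tricolorable
note: V spans 3 powers of x: at least 3 crossings in any diagram


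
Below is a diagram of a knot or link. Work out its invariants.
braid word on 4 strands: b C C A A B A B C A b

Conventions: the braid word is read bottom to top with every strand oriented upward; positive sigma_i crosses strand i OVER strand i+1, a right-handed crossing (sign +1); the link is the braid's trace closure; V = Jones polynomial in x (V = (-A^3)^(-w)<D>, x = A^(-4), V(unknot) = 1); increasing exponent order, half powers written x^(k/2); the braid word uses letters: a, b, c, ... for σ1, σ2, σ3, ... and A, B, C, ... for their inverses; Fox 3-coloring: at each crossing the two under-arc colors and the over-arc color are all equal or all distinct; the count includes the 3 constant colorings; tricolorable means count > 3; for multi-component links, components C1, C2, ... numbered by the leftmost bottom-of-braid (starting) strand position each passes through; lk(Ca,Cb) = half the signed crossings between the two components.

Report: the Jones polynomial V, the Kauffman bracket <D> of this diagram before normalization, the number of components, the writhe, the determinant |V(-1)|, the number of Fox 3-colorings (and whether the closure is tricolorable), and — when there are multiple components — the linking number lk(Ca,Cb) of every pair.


V = x^-10 - 3x^-9 + 5x^-8 - 7x^-7 + 7x^-6 - 7x^-5 + 6x^-4 - 3x^-3 + 2x^-2
<D> = -2A^-13 + 3A^-9 - 6A^-5 + 7A^-1 - 7A^3 + 7A^7 - 5A^11 + 3A^15 - A^19 (w = -7)
1 component over 11 crossings, w = -7
3 Fox colorings among 3^11, |V(-1)| = 41: not tricolorable
why: |V(-1)| = 41: so not tricolorable, since 3 does not divide 41


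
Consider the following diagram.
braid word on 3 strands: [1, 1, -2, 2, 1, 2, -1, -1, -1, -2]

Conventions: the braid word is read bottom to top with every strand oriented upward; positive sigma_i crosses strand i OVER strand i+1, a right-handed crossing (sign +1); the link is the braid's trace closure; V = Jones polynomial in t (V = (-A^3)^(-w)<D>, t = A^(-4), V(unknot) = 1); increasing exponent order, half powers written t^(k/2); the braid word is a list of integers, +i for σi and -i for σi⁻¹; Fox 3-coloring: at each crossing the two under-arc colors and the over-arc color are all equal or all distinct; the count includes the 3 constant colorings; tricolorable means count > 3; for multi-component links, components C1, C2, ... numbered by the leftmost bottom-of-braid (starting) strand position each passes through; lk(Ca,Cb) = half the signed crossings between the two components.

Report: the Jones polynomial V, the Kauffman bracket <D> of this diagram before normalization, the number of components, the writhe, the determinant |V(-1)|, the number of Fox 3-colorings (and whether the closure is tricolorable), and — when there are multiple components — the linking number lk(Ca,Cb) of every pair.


V = -t^-3 + t^-2 - t^-1 + 3 - t + t^2 - t^3
<D> = -A^-12 + A^-8 - A^-4 + 3 - A^4 + A^8 - A^12 (w = 0)
1 component over 10 crossings, w = 0
27 Fox colorings among 3^10, |V(-1)| = 9: tricolorable
why: w = 0 (over 10 crossings) is diagram-only; (-A^3)^(0) removes it from V


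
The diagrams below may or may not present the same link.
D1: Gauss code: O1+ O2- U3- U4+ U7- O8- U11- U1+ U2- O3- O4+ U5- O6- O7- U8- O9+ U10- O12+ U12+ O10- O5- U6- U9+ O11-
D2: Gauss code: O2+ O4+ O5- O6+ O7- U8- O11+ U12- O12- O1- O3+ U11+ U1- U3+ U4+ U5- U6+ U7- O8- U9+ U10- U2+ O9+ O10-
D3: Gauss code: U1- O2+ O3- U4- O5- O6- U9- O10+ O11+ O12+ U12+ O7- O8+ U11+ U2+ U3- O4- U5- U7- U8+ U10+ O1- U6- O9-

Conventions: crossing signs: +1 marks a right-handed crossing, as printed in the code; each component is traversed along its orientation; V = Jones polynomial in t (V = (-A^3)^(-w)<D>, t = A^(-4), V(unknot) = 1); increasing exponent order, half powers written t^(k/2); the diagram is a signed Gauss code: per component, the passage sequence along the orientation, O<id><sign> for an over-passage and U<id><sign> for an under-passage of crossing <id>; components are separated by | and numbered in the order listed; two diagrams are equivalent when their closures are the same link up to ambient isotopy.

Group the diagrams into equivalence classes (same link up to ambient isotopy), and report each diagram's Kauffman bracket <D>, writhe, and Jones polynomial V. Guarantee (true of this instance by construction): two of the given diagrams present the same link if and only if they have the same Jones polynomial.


equivalence classes: {D1, D3} | {D2}
D1 (bracket A^-8 - A^-4 + 2 - A^4 + A^8 - A^12; 12 crossings at w = -4): V = -t^-6 + t^-5 - t^-4 + 2t^-3 - t^-2 + t^-1
V(D2) = 1  (w 0, c 12, <D> = 1)
D3 (bracket A^-2 - A^2 + 2A^6 - A^10 + A^14 - A^18; 12 crossings at w = -2): V = -t^-6 + t^-5 - t^-4 + 2t^-3 - t^-2 + t^-1
key observation: comparing 3 Jones polynomials yields 2 groups


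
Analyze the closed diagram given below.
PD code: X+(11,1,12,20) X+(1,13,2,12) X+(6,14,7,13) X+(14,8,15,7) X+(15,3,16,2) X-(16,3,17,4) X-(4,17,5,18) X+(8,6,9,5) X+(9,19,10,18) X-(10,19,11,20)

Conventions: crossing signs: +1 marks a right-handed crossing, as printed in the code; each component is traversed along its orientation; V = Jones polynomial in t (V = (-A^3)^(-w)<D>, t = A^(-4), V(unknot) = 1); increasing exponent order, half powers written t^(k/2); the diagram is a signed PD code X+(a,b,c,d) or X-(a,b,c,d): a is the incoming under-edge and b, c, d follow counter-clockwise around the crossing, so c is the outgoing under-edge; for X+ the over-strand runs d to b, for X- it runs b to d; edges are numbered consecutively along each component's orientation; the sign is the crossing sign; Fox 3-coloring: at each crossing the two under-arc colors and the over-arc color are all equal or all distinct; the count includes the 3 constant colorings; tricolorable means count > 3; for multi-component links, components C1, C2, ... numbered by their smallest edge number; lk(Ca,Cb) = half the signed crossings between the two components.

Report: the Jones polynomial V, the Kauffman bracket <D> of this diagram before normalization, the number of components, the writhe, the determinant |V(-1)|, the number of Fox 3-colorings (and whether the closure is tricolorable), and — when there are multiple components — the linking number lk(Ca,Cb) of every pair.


V = t - t^2 + 2t^3 - t^4 + t^5 - t^6
<D> = -A^-12 + A^-8 - A^-4 + 2 - A^4 + A^8 (w = +4)
1 component over 10 crossings, w = +4
3 Fox colorings among 3^10, |V(-1)| = 7: not tricolorable
why: w = +4 (over 10 crossings) is diagram-only; (-A^3)^(-4) removes it from V


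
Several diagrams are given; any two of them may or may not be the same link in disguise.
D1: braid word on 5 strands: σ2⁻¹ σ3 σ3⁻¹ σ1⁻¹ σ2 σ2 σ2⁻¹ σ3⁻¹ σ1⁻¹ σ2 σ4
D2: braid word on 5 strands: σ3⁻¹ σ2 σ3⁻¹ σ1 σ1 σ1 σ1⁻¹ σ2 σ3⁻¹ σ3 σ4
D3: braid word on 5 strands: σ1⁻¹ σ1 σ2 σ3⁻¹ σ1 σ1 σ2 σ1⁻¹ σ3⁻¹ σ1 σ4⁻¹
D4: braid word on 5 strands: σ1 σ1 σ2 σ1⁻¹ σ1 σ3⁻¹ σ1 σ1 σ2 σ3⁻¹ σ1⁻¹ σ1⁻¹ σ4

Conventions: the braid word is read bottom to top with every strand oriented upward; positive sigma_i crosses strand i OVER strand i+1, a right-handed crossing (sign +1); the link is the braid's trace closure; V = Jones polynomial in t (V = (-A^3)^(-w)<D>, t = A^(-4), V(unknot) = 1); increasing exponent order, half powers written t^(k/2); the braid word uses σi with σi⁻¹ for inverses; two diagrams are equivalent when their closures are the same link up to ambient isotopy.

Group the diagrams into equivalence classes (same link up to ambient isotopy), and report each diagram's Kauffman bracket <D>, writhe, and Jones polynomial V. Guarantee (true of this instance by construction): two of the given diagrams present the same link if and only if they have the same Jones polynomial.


classes: {D1} | {D2, D3, D4}
V(D1) = -t^(-5/2) - t^(-1/2)  [11 crossings, <D> = A^-1 + A^7, w = -1]
V(D2) = -t^(-3/2) + t^(-1/2) - 2t^(1/2) + 2t^(3/2) - 2t^(5/2) + t^(7/2) - t^(9/2)  [11 crossings, <D> = A^-9 - A^-5 + 2A^-1 - 2A^3 + 2A^7 - A^11 + A^15, w = +3]
D3 (bracket A^-15 - A^-11 + 2A^-7 - 2A^-3 + 2A - A^5 + A^9; 11 crossings at w = +1): V = -t^(-3/2) + t^(-1/2) - 2t^(1/2) + 2t^(3/2) - 2t^(5/2) + t^(7/2) - t^(9/2)
V(D4) = -t^(-3/2) + t^(-1/2) - 2t^(1/2) + 2t^(3/2) - 2t^(5/2) + t^(7/2) - t^(9/2)  (w +3, c 13, <D> = A^-9 - A^-5 + 2A^-1 - 2A^3 + 2A^7 - A^11 + A^15)
note: 2 classes among 4 diagrams; unequal V(t) rules out equality


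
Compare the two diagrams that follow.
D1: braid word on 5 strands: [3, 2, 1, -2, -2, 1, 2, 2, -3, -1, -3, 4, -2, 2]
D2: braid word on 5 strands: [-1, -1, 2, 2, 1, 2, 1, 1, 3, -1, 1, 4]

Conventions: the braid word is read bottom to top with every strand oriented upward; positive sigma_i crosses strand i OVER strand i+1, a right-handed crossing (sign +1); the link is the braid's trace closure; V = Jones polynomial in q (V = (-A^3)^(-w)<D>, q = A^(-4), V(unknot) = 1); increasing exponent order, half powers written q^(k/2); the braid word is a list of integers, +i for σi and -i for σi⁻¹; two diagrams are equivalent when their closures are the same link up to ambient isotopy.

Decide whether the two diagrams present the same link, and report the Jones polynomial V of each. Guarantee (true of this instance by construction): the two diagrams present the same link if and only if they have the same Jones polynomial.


equivalent: no
D1 (bracket -A^-14 + A^-10 - A^-6 + 2A^-2 - A^2 + 2A^6 - A^10; 14 crossings at w = +2): V = -q^-1 + 2 - q + 2q^2 - q^3 + q^4 - q^5
V(D2) = q + q^3 - q^4  [12 crossings, <D> = -A^2 + A^6 + A^14, w = +6]
observation: comparing 2 Jones polynomials yields 2 groups


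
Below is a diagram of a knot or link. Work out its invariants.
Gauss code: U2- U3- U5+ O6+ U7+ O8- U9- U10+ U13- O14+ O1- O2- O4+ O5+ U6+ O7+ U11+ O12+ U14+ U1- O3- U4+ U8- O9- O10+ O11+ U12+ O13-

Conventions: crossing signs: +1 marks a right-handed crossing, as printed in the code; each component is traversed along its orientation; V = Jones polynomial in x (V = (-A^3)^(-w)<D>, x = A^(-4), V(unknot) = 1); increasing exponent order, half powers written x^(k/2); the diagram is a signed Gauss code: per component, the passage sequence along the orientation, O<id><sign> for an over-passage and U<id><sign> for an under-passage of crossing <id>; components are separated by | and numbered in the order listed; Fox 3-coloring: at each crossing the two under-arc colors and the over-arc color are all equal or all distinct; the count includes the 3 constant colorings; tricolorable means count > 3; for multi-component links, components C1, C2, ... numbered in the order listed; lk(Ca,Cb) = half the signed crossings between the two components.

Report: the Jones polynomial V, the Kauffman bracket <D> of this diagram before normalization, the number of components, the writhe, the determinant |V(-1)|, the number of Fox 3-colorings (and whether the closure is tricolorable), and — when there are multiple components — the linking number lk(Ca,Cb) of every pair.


V = -x^-2 + 3x^-1 - 4 + 6x - 6x^2 + 6x^3 - 5x^4 + 3x^5 - x^6
<D> = -A^-18 + 3A^-14 - 5A^-10 + 6A^-6 - 6A^-2 + 6A^2 - 4A^6 + 3A^10 - A^14 (w = +2)
1 component over 14 crossings, w = +2
3 Fox colorings among 3^14, |V(-1)| = 35: not tricolorable
why: w = +2 (over 14 crossings) is diagram-only; (-A^3)^(-2) removes it from V


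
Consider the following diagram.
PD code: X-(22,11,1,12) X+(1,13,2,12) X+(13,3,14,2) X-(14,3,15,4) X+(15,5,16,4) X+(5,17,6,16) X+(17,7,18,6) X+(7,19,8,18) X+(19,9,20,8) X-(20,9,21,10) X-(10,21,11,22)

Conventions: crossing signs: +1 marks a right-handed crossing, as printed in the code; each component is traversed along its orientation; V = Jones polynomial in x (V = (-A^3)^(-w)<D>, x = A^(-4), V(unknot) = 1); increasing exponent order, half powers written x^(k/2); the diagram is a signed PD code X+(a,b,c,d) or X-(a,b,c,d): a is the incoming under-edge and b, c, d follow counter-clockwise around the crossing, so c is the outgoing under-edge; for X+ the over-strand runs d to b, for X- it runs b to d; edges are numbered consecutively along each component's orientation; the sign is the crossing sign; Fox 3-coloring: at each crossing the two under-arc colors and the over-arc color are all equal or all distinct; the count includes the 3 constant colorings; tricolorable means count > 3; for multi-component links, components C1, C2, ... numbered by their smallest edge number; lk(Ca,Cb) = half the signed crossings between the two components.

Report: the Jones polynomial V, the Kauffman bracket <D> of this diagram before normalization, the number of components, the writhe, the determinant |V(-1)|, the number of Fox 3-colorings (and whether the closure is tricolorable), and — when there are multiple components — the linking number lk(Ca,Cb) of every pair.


V(x) = x + x^3 - x^4
bracket: A^-7 - A^-3 - A^5, w = +3
1 component, writhe +3, over 11 crossings
det 3, colorings 9 of 3^11 — tricolorable
observation: V spans 3 powers of x: at least 3 crossings in any diagram


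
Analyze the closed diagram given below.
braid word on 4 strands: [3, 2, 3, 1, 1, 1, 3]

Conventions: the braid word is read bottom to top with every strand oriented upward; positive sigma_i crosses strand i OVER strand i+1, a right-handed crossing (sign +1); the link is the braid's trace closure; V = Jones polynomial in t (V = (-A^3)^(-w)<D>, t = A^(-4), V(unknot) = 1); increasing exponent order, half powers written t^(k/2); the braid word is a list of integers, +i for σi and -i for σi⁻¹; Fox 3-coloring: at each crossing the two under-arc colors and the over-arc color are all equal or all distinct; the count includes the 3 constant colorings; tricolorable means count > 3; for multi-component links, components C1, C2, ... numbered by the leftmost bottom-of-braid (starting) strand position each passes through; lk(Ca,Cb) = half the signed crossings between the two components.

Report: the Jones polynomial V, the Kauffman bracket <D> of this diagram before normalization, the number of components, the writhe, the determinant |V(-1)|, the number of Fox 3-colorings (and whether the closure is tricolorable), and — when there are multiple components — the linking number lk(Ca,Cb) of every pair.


V(t) = t^2 + 2t^4 - 2t^5 + t^6 - 2t^7 + t^8
bracket: -A^-11 + 2A^-7 - A^-3 + 2A - 2A^5 - A^13, w = +7
1 component, writhe +7, over 7 crossings
det 9, colorings 27 of 3^7 — tricolorable
observation: w = +7 (over 7 crossings) is diagram-only; (-A^3)^(-7) removes it from V


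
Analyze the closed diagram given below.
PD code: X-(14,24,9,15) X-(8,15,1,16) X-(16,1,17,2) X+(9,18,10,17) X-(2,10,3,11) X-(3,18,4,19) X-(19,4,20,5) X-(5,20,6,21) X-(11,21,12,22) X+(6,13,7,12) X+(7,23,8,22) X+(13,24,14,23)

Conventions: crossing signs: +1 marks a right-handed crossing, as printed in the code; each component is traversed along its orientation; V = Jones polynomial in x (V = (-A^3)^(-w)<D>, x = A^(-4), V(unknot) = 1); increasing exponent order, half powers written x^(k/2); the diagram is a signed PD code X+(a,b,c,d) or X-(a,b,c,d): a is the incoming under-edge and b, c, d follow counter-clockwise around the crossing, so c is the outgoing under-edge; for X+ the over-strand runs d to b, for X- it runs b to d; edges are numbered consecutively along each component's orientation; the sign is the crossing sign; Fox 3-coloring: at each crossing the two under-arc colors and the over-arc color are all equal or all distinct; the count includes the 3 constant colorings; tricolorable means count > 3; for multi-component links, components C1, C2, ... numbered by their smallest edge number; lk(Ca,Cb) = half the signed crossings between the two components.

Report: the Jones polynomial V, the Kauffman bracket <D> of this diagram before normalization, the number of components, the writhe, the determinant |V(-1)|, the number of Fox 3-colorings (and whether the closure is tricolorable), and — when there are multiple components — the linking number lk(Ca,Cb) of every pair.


V = x^-7 - 2x^-6 + 3x^-5 - 2x^-4 + 4x^-3 - 2x^-2 + 2x^-1
<D> = 2A^-8 - 2A^-4 + 4 - 2A^4 + 3A^8 - 2A^12 + A^16 (w = -4)
3 components over 12 crossings, w = -4
lk(C1,C2): 0
lk(C1,C3) = -2
linking number lk(C2,C3) = 0
3 Fox colorings among 3^12, |V(-1)| = 16: not tricolorable
why: w = -4 (over 12 crossings) is diagram-only; (-A^3)^(4) removes it from V


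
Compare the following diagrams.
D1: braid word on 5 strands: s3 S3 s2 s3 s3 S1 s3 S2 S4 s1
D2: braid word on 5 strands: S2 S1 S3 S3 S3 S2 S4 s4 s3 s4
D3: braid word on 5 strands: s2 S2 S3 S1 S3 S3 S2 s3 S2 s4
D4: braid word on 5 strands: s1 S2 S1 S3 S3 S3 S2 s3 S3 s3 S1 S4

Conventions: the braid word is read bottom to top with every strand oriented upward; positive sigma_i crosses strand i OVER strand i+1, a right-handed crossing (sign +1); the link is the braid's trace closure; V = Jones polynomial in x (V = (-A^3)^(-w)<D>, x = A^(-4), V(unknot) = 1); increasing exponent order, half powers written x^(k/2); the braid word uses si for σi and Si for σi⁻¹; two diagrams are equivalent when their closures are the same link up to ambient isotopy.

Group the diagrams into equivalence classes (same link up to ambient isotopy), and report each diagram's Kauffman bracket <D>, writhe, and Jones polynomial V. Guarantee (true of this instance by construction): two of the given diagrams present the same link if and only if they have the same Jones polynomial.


classes: {D1} | {D2, D3, D4}
V(D1) = x + x^3 - x^4  [10 crossings, <D> = -A^-10 + A^-6 + A^2, w = +2]
V(D2) = -x^-6 + x^-5 - x^-4 + 2x^-3 - x^-2 + x^-1  [10 crossings, <D> = A^-8 - A^-4 + 2 - A^4 + A^8 - A^12, w = -4]
V(D3) = -x^-6 + x^-5 - x^-4 + 2x^-3 - x^-2 + x^-1  [10 crossings, <D> = A^-8 - A^-4 + 2 - A^4 + A^8 - A^12, w = -4]
V(D4) = -x^-6 + x^-5 - x^-4 + 2x^-3 - x^-2 + x^-1  (w -6, c 12, <D> = A^-14 - A^-10 + 2A^-6 - A^-2 + A^2 - A^6)
note: 2 classes among 4 diagrams; unequal V(x) rules out equality


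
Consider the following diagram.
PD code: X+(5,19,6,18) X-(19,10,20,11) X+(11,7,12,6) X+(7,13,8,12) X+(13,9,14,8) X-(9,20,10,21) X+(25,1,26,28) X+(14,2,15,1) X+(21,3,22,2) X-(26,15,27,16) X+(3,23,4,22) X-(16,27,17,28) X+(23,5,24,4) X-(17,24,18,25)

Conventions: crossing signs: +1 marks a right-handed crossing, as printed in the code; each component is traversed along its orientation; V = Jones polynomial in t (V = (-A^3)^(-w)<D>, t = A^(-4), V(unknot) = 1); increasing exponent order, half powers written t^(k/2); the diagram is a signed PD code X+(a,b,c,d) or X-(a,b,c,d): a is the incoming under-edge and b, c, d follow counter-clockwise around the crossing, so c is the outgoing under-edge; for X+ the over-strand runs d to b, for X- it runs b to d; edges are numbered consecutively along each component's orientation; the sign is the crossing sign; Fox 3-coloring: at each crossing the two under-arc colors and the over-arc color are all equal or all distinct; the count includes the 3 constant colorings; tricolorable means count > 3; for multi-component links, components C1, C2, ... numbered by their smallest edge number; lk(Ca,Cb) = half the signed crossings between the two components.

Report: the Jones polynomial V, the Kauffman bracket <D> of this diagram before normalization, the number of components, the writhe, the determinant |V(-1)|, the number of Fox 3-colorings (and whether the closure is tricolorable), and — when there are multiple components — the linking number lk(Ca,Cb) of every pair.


Jones polynomial: V(t) = t^-2 - 2t^-1 + 5 - 8t + 11t^2 - 13t^3 + 13t^4 - 12t^5 + 10t^6 - 6t^7 + 3t^8 - t^9
<D> = -A^-24 + 3A^-20 - 6A^-16 + 10A^-12 - 12A^-8 + 13A^-4 - 13 + 11A^4 - 8A^8 + 5A^12 - 2A^16 + A^20; writhe +4
components 1, writhe +4 (14 crossings)
3-colorings: 3 of 3^14, det 85 — not tricolorable
note: det 85 = |V(-1)|; not divisible by 3, so not tricolorable


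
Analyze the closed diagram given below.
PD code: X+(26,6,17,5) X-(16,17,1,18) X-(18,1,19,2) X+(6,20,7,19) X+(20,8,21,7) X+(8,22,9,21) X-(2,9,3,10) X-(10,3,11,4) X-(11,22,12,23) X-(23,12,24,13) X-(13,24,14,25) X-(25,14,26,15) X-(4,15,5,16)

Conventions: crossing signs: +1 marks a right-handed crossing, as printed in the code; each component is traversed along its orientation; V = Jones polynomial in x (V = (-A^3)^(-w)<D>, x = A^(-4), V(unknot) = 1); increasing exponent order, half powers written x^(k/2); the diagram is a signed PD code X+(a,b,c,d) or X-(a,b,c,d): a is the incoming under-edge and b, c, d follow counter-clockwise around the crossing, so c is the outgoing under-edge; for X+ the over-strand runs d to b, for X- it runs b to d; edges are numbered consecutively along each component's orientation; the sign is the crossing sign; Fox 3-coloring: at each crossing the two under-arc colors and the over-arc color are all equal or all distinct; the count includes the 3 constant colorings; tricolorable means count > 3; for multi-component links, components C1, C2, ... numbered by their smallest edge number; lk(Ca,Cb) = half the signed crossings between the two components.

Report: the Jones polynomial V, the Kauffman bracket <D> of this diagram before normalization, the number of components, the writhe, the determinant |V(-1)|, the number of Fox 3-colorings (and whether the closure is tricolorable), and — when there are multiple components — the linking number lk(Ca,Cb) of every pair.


V = x^(-21/2) - 3x^(-19/2) + 7x^(-17/2) - 12x^(-15/2) + 16x^(-13/2) - 19x^(-11/2) + 19x^(-9/2) - 17x^(-7/2) + 12x^(-5/2) - 8x^(-3/2) + 3x^(-1/2) - x^(1/2)
<D> = A^-17 - 3A^-13 + 8A^-9 - 12A^-5 + 17A^-1 - 19A^3 + 19A^7 - 16A^11 + 12A^15 - 7A^19 + 3A^23 - A^27 (w = -5)
2 components over 13 crossings, w = -5
lk(C1,C2): -1
3 Fox colorings among 3^13, |V(-1)| = 118: not tricolorable
why: w = -5 shifts under R1 moves; the (-A^3)^(5) factor cancels that in V


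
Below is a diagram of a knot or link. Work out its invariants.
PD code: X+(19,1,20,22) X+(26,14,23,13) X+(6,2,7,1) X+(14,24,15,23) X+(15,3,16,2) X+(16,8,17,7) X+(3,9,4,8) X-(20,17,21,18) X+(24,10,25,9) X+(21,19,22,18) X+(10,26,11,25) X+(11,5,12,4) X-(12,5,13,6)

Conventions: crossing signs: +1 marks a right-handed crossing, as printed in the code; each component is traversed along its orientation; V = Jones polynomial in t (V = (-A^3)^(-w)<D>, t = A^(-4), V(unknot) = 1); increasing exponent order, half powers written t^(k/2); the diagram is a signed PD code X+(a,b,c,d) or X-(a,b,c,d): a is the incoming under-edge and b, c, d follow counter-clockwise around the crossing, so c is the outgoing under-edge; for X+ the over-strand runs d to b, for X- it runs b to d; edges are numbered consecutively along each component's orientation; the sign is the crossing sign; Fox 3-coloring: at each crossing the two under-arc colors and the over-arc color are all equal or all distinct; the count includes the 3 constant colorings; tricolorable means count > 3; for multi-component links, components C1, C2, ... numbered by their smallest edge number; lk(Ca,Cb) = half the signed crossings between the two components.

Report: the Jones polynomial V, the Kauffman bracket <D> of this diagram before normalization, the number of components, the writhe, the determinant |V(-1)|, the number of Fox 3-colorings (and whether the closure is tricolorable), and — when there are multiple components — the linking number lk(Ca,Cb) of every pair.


Jones polynomial: V(t) = -t^(5/2) - 2t^(9/2) + 2t^(11/2) - 2t^(13/2) + 2t^(15/2) - 2t^(17/2) + t^(19/2)
<D> = -A^-11 + 2A^-7 - 2A^-3 + 2A - 2A^5 + 2A^9 + A^17; writhe +9
components 2, writhe +9 (13 crossings)
linking number lk(C1,C2) = +2
3-colorings: 9 of 3^13, det 12 — tricolorable
note: summing lk over 1 pair gives +2


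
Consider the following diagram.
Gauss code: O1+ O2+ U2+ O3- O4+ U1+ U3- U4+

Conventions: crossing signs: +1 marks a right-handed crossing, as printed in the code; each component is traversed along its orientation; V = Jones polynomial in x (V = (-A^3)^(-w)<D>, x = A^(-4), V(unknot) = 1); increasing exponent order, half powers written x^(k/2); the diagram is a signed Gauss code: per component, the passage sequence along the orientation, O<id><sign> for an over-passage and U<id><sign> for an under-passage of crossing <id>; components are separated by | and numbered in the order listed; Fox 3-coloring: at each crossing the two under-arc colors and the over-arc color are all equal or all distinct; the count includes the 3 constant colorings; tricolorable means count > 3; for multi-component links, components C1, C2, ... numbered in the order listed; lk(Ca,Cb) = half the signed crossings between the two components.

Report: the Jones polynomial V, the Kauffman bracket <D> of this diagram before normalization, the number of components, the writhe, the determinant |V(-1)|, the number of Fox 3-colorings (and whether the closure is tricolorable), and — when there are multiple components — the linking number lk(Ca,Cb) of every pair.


Jones polynomial: V(x) = 1
<D> = A^6; writhe +2
components 1, writhe +2 (4 crossings)
3-colorings: 3 of 3^4, det 1 — not tricolorable
note: |V(-1)| = 1: so not tricolorable, since 3 does not divide 1


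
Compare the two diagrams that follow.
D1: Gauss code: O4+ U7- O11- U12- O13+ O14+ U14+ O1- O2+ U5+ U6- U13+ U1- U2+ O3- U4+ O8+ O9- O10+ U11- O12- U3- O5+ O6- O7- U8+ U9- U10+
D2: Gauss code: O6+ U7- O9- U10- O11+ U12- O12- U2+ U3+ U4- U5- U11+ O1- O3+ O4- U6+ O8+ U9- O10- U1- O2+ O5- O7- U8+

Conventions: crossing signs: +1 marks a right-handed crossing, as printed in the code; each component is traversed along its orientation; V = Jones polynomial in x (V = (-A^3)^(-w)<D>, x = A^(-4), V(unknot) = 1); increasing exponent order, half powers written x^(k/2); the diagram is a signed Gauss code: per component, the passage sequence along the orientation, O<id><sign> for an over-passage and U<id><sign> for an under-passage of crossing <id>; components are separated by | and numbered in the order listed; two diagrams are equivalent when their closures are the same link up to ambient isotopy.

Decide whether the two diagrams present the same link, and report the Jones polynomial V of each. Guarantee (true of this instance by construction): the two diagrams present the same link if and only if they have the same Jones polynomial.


same link: yes
V(D1) = x^-5 - 2x^-4 + 2x^-3 - 2x^-2 + 2x^-1 - 1 + x  [14 crossings, <D> = A^-4 - 1 + 2A^4 - 2A^8 + 2A^12 - 2A^16 + A^20, w = 0]
V(D2) = x^-5 - 2x^-4 + 2x^-3 - 2x^-2 + 2x^-1 - 1 + x  (w -2, c 12, <D> = A^-10 - A^-6 + 2A^-2 - 2A^2 + 2A^6 - 2A^10 + A^14)
note: Reidemeister moves carry D1 (14 crossings) to D2 (12)


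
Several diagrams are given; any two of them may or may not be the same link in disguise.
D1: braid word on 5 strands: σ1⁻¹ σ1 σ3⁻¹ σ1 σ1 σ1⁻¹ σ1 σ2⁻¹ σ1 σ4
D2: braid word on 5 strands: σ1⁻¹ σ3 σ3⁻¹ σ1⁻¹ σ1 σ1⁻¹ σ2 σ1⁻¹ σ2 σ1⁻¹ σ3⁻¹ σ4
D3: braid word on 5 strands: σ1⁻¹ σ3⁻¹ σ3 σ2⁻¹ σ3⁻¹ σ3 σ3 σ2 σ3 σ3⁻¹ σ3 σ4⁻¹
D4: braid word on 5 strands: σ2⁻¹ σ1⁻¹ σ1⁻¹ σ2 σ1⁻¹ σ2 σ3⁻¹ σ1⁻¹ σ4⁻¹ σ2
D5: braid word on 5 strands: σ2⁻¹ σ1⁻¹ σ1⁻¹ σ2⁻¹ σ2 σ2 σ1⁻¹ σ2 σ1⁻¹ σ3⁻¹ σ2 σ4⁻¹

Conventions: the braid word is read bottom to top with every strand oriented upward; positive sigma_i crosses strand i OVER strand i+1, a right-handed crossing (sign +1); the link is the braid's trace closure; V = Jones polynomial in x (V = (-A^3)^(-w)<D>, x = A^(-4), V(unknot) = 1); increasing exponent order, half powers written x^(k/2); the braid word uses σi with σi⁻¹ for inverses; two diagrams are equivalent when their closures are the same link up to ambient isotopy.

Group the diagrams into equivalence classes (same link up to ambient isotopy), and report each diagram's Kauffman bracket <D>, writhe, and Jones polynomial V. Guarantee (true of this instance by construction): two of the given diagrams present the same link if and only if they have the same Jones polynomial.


grouping into links: {D1} | {D2, D4, D5} | {D3}
V(D1) = x + x^3 - x^4  (w +2, c 10, <D> = -A^-10 + A^-6 + A^2)
D2 (bracket A^-10 - A^-6 + 2A^-2 - 2A^2 + 2A^6 - 2A^10 + A^14; 12 crossings at w = -2): V = x^-5 - 2x^-4 + 2x^-3 - 2x^-2 + 2x^-1 - 1 + x
V(D3) = 1  [12 crossings, <D> = 1, w = 0]
V(D4) = x^-5 - 2x^-4 + 2x^-3 - 2x^-2 + 2x^-1 - 1 + x  [10 crossings, <D> = A^-16 - A^-12 + 2A^-8 - 2A^-4 + 2 - 2A^4 + A^8, w = -4]
V(D5) = x^-5 - 2x^-4 + 2x^-3 - 2x^-2 + 2x^-1 - 1 + x  [12 crossings, <D> = A^-16 - A^-12 + 2A^-8 - 2A^-4 + 2 - 2A^4 + A^8, w = -4]
key observation: comparing 5 Jones polynomials yields 3 groups


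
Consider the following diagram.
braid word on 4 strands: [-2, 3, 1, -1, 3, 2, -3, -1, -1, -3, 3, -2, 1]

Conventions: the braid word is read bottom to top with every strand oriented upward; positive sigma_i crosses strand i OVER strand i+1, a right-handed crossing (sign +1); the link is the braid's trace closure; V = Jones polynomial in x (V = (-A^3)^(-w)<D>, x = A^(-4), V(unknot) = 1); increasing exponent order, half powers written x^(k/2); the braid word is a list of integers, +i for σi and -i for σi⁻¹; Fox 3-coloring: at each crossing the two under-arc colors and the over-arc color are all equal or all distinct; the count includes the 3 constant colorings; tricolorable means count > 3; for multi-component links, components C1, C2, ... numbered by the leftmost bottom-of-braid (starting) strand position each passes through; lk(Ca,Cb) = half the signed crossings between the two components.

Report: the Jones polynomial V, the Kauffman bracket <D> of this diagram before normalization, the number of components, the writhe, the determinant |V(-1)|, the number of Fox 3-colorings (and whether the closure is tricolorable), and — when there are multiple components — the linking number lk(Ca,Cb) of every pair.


V = x^-4 - x^-3 + x^-2 - 2x^-1 + 2 - x + x^2
<D> = -A^-11 + A^-7 - 2A^-3 + 2A - A^5 + A^9 - A^13 (w = -1)
1 component over 13 crossings, w = -1
9 Fox colorings among 3^13, |V(-1)| = 9: tricolorable
why: det 9 = |V(-1)|; divisible by 3, so tricolorable


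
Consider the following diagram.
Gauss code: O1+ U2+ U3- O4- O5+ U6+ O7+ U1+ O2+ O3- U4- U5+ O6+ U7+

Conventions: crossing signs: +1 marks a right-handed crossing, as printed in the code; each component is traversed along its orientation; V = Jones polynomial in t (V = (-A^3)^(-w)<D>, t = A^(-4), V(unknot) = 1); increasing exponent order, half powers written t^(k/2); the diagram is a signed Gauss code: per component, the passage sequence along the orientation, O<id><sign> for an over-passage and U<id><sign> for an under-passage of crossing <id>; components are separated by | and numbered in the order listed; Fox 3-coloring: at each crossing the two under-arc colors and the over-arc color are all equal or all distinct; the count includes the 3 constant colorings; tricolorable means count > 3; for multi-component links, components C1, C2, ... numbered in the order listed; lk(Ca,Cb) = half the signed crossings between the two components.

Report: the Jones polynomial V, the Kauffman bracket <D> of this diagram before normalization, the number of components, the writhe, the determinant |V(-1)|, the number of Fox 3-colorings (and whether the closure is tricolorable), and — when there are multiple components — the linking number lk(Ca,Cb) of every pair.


Jones polynomial: V(t) = t + t^3 - t^4
<D> = A^-7 - A^-3 - A^5; writhe +3
components 1, writhe +3 (7 crossings)
3-colorings: 9 of 3^7, det 3 — tricolorable
note: the span of V is 3, forcing >= 3 crossings in any diagram


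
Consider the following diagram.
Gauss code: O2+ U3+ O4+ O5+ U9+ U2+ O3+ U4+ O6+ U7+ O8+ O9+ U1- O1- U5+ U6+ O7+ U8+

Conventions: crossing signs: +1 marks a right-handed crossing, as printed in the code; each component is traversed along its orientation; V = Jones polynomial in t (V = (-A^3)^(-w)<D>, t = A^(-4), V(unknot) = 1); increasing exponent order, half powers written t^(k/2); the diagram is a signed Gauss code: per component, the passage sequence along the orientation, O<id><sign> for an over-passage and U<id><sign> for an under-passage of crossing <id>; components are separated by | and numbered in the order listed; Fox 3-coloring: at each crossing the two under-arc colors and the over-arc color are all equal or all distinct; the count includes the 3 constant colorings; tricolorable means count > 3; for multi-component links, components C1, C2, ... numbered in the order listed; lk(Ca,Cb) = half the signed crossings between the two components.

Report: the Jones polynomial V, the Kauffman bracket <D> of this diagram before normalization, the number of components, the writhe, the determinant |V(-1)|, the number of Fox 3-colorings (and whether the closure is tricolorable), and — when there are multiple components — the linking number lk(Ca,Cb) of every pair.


V = t^3 + t^5 - t^8
<D> = A^-11 - A - A^9 (w = +7)
1 component over 9 crossings, w = +7
9 Fox colorings among 3^9, |V(-1)| = 3: tricolorable
why: w = +7 shifts under R1 moves; the (-A^3)^(-7) factor cancels that in V


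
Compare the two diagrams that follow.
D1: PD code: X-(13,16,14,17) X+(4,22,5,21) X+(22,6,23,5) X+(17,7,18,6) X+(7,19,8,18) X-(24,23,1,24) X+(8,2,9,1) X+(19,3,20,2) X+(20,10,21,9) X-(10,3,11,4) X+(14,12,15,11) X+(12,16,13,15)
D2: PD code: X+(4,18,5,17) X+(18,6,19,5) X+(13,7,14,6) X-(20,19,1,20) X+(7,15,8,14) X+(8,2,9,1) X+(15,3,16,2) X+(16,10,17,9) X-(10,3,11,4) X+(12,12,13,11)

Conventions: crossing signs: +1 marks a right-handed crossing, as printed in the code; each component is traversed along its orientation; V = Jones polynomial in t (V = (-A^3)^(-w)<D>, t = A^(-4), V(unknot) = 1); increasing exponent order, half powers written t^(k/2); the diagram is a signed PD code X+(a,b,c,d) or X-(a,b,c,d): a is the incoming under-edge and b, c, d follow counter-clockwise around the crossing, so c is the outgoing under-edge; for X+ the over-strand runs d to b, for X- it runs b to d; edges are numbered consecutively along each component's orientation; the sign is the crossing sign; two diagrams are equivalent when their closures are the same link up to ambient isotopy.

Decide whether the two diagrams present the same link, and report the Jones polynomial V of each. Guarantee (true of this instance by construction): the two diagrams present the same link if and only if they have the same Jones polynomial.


same link: yes
V(D1) = t^2 + 2t^4 - 2t^5 + t^6 - 2t^7 + t^8  [12 crossings, <D> = A^-14 - 2A^-10 + A^-6 - 2A^-2 + 2A^2 + A^10, w = +6]
V(D2) = t^2 + 2t^4 - 2t^5 + t^6 - 2t^7 + t^8  (w +6, c 10, <D> = A^-14 - 2A^-10 + A^-6 - 2A^-2 + 2A^2 + A^10)
note: all 2 diagrams share one V(t), hence one class


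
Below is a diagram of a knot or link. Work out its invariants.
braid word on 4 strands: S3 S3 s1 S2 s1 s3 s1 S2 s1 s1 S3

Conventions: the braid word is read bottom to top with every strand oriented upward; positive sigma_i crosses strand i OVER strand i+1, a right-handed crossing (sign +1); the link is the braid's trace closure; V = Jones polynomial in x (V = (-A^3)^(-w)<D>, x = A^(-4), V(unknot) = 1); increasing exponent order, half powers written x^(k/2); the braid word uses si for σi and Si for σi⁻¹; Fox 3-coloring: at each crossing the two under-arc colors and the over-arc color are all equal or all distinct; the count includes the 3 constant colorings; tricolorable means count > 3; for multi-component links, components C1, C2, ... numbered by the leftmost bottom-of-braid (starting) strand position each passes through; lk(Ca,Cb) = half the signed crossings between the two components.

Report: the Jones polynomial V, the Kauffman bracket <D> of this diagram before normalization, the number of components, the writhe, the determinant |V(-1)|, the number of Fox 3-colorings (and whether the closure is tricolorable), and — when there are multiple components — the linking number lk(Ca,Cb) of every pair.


V(x) = -x^-4 + 2x^-3 - 4x^-2 + 6x^-1 - 6 + 8x - 7x^2 + 6x^3 - 4x^4 + 2x^5 - x^6
bracket: A^-21 - 2A^-17 + 4A^-13 - 6A^-9 + 7A^-5 - 8A^-1 + 6A^3 - 6A^7 + 4A^11 - 2A^15 + A^19, w = +1
1 component, writhe +1, over 11 crossings
det 47, colorings 3 of 3^11 — not tricolorable
observation: the span of V is 10, forcing >= 10 crossings in any diagram
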